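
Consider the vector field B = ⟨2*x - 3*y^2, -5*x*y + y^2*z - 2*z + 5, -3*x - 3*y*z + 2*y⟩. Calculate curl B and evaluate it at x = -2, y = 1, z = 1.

(0, 3, 1)

(∇×B)₁ = ∂B₃/∂y − ∂B₂/∂z = -y^2 - 3*z + 4
(∇×B)₂ = ∂B₁/∂z − ∂B₃/∂x = 3
(∇×B)₃ = ∂B₂/∂x − ∂B₁/∂y = y
∇×B = (-y^2 - 3*z + 4, 3, y)
At (-2, 1, 1): (0, 3, 1).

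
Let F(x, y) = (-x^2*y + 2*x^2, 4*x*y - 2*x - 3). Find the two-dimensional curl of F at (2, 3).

14

∂F₂/∂x = 4*y - 2
∂F₁/∂y = -x^2
Scalar curl = x^2 + 4*y - 2
At (2, 3): 14.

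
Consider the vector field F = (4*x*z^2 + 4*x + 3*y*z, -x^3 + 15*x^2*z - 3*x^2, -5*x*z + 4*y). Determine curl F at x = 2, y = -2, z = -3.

(∇×F)₁ = ∂F₃/∂y − ∂F₂/∂z = -15*x^2 + 4
(∇×F)₂ = ∂F₁/∂z − ∂F₃/∂x = 8*x*z + 3*y + 5*z
(∇×F)₃ = ∂F₂/∂x − ∂F₁/∂y = -3*x^2 + 30*x*z - 6*x - 3*z
∇×F = (-15*x^2 + 4, 8*x*z + 3*y + 5*z, -3*x^2 + 30*x*z - 6*x - 3*z)
At (2, -2, -3): (-56, -69, -195).

(-56, -69, -195)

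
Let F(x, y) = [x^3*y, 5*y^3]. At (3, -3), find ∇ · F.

∂F₁/∂x = 3*x^2*y
∂F₂/∂y = 15*y^2
∇·F = 3*x^2*y + 15*y^2
At (3, -3): 54.

54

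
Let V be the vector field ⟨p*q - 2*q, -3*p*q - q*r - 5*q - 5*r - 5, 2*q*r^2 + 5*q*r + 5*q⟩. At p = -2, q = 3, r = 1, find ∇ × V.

(20, 0, -5)

(∇×V)₁ = ∂V₃/∂q − ∂V₂/∂r = q + 2*r^2 + 5*r + 10
(∇×V)₂ = ∂V₁/∂r − ∂V₃/∂p = 0
(∇×V)₃ = ∂V₂/∂p − ∂V₁/∂q = -p - 3*q + 2
∇×V = (q + 2*r^2 + 5*r + 10, 0, -p - 3*q + 2)
At (-2, 3, 1): (20, 0, -5).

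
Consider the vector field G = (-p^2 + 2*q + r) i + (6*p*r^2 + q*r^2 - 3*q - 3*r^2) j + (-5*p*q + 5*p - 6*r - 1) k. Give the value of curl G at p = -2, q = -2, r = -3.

(∇×G)₁ = ∂G₃/∂q − ∂G₂/∂r = -12*p*r - 5*p - 2*q*r + 6*r
(∇×G)₂ = ∂G₁/∂r − ∂G₃/∂p = 5*q - 4
(∇×G)₃ = ∂G₂/∂p − ∂G₁/∂q = 6*r^2 - 2
∇×G = (-12*p*r - 5*p - 2*q*r + 6*r, 5*q - 4, 6*r^2 - 2)
At (-2, -2, -3): (-92, -14, 52).

(-92, -14, 52)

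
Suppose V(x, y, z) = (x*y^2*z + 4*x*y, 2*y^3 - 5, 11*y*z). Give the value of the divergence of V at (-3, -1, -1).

-10

∂V₁/∂x = y^2*z + 4*y
∂V₂/∂y = 6*y^2
∂V₃/∂z = 11*y
∇·V = y^2*z + 6*y^2 + 15*y
At (-3, -1, -1): -10.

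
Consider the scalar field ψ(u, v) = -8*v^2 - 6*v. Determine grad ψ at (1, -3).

(0, 42)

∂ψ/∂u = 0
∂ψ/∂v = -16*v - 6
∇ψ = (0, -16*v - 6)
At (1, -3): (0, 42).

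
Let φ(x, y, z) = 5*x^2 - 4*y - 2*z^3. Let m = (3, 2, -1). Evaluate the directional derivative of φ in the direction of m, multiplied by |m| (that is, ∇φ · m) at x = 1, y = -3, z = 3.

76

∂φ/∂x = 10*x
∂φ/∂y = -4
∂φ/∂z = -6*z^2
∇φ at (1, -3, 3) = (10, -4, -54)
∇φ · m = (10)(3) + (-4)(2) + (-54)(-1) = 76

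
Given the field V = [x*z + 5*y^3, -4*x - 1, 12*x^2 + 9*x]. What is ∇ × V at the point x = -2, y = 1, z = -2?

(∇×V)₁ = ∂V₃/∂y − ∂V₂/∂z = 0
(∇×V)₂ = ∂V₁/∂z − ∂V₃/∂x = -23*x - 9
(∇×V)₃ = ∂V₂/∂x − ∂V₁/∂y = -15*y^2 - 4
∇×V = (0, -23*x - 9, -15*y^2 - 4)
At (-2, 1, -2): (0, 37, -19).

(0, 37, -19)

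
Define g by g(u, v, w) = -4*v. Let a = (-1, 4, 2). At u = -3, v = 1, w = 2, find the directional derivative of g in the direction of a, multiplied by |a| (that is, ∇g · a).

∂g/∂u = 0
∂g/∂v = -4
∂g/∂w = 0
∇g at (-3, 1, 2) = (0, -4, 0)
∇g · a = (0)(-1) + (-4)(4) + (0)(2) = -16

-16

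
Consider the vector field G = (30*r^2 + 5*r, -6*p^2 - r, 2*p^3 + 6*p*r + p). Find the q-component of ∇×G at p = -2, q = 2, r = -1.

-74

(∇×G)_2 = ∂G₁/∂r − ∂G₃/∂p
= 60*r + 5 − (6*p^2 + 6*r + 1)
= -6*p^2 + 54*r + 4
At (-2, 2, -1): -74.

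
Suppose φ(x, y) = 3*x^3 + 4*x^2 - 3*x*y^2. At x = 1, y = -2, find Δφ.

∂²φ/∂x² = 2*(9*x + 4)
∂²φ/∂y² = -6*x
∇²φ = 12*x + 8
At (1, -2): 20.

20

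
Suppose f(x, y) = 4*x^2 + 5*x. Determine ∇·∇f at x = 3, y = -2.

8

∂²f/∂x² = 8
∂²f/∂y² = 0
∇²f = 8
At (3, -2): 8.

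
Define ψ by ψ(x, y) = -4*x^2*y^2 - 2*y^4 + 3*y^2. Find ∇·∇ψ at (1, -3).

-290

∂²ψ/∂x² = -8*y^2
∂²ψ/∂y² = 2*(-4*x^2 - 12*y^2 + 3)
∇²ψ = -8*x^2 - 32*y^2 + 6
At (1, -3): -290.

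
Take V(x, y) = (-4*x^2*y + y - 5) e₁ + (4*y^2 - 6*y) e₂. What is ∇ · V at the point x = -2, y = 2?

∂V₁/∂x = -8*x*y
∂V₂/∂y = 8*y - 6
∇·V = -8*x*y + 8*y - 6
At (-2, 2): 42.

42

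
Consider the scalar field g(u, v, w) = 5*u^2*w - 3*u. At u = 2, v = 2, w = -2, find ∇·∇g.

-20

∂²g/∂u² = 10*w
∂²g/∂v² = 0
∂²g/∂w² = 0
∇²g = 10*w
At (2, 2, -2): -20.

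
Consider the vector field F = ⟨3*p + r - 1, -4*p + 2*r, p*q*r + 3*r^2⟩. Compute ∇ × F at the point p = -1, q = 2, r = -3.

(∇×F)₁ = ∂F₃/∂q − ∂F₂/∂r = p*r - 2
(∇×F)₂ = ∂F₁/∂r − ∂F₃/∂p = -q*r + 1
(∇×F)₃ = ∂F₂/∂p − ∂F₁/∂q = -4
∇×F = (p*r - 2, -q*r + 1, -4)
At (-1, 2, -3): (1, 7, -4).

(1, 7, -4)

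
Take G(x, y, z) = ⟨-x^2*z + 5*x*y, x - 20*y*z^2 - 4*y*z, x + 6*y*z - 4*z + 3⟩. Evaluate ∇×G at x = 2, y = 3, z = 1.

(∇×G)₁ = ∂G₃/∂y − ∂G₂/∂z = 40*y*z + 4*y + 6*z
(∇×G)₂ = ∂G₁/∂z − ∂G₃/∂x = -x^2 - 1
(∇×G)₃ = ∂G₂/∂x − ∂G₁/∂y = -5*x + 1
∇×G = (40*y*z + 4*y + 6*z, -x^2 - 1, -5*x + 1)
At (2, 3, 1): (138, -5, -9).

(138, -5, -9)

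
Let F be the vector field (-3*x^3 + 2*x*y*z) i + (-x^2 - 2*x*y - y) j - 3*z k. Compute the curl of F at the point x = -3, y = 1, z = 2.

(0, -6, 16)

(∇×F)₁ = ∂F₃/∂y − ∂F₂/∂z = 0
(∇×F)₂ = ∂F₁/∂z − ∂F₃/∂x = 2*x*y
(∇×F)₃ = ∂F₂/∂x − ∂F₁/∂y = -2*x*z - 2*x - 2*y
∇×F = (0, 2*x*y, -2*x*z - 2*x - 2*y)
At (-3, 1, 2): (0, -6, 16).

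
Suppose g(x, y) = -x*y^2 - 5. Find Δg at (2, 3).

∂²g/∂x² = 0
∂²g/∂y² = -2*x
∇²g = -2*x
At (2, 3): -4.

-4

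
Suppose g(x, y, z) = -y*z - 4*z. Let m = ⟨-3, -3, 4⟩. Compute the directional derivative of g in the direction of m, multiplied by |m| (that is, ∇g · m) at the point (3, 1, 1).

-17

∂g/∂x = 0
∂g/∂y = -z
∂g/∂z = -y - 4
∇g at (3, 1, 1) = (0, -1, -5)
∇g · m = (0)(-3) + (-1)(-3) + (-5)(4) = -17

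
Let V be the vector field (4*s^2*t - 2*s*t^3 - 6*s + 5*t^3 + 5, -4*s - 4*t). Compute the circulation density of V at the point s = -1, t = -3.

-197

∂V₂/∂s = -4
∂V₁/∂t = 4*s^2 - 6*s*t^2 + 15*t^2
Scalar curl = -4*s^2 + 6*s*t^2 - 15*t^2 - 4
At (-1, -3): -197.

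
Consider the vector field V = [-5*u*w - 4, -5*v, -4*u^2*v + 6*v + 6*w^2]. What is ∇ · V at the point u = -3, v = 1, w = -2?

-19

∂V₁/∂u = -5*w
∂V₂/∂v = -5
∂V₃/∂w = 12*w
∇·V = 7*w - 5
At (-3, 1, -2): -19.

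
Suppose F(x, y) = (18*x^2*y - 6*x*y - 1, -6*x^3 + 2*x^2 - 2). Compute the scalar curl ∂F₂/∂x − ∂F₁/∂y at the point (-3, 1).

∂F₂/∂x = -18*x^2 + 4*x
∂F₁/∂y = 18*x^2 - 6*x
Scalar curl = -36*x^2 + 10*x
At (-3, 1): -354.

-354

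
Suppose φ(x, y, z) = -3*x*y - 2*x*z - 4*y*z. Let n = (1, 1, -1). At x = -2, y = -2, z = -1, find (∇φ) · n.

∂φ/∂x = -3*y - 2*z
∂φ/∂y = -3*x - 4*z
∂φ/∂z = -2*x - 4*y
∇φ at (-2, -2, -1) = (8, 10, 12)
∇φ · n = (8)(1) + (10)(1) + (12)(-1) = 6

6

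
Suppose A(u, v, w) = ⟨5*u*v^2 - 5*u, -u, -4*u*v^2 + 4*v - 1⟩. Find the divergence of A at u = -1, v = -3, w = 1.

∂A₁/∂u = 5*v^2 - 5
∂A₂/∂v = 0
∂A₃/∂w = 0
∇·A = 5*v^2 - 5
At (-1, -3, 1): 40.

40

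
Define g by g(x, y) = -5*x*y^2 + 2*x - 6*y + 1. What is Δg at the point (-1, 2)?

10

∂²g/∂x² = 0
∂²g/∂y² = -10*x
∇²g = -10*x
At (-1, 2): 10.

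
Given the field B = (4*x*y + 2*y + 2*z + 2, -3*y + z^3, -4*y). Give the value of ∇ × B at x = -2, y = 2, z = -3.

(∇×B)₁ = ∂B₃/∂y − ∂B₂/∂z = -3*z^2 - 4
(∇×B)₂ = ∂B₁/∂z − ∂B₃/∂x = 2
(∇×B)₃ = ∂B₂/∂x − ∂B₁/∂y = -4*x - 2
∇×B = (-3*z^2 - 4, 2, -4*x - 2)
At (-2, 2, -3): (-31, 2, 6).

(-31, 2, 6)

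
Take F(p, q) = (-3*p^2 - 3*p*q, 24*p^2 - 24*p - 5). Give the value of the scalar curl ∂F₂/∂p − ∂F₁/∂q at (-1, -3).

∂F₂/∂p = 48*p - 24
∂F₁/∂q = -3*p
Scalar curl = 51*p - 24
At (-1, -3): -75.

-75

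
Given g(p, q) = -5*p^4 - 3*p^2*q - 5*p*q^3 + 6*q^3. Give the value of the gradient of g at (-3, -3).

∂g/∂p = -20*p^3 - 6*p*q - 5*q^3
∂g/∂q = -3*p^2 - 15*p*q^2 + 18*q^2
∇g = (-20*p^3 - 6*p*q - 5*q^3, -3*p^2 - 15*p*q^2 + 18*q^2)
At (-3, -3): (621, 540).

(621, 540)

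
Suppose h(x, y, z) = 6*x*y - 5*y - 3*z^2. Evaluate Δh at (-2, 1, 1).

-6

∂²h/∂x² = 0
∂²h/∂y² = 0
∂²h/∂z² = -6
∇²h = -6
At (-2, 1, 1): -6.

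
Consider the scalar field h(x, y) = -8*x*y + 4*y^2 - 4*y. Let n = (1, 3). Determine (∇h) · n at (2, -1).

-76

∂h/∂x = -8*y
∂h/∂y = -8*x + 8*y - 4
∇h at (2, -1) = (8, -28)
∇h · n = (8)(1) + (-28)(3) = -76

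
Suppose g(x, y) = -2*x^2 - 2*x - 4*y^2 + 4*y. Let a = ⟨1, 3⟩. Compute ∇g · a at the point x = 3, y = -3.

70

∂g/∂x = -4*x - 2
∂g/∂y = -8*y + 4
∇g at (3, -3) = (-14, 28)
∇g · a = (-14)(1) + (28)(3) = 70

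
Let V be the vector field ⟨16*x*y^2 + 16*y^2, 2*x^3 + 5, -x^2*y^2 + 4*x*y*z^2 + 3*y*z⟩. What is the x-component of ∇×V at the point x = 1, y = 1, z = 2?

(∇×V)_1 = ∂V₃/∂y − ∂V₂/∂z
= -2*x^2*y + 4*x*z^2 + 3*z − (0)
= -2*x^2*y + 4*x*z^2 + 3*z
At (1, 1, 2): 20.

20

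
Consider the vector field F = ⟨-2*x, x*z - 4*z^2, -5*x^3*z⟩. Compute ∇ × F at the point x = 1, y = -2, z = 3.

(∇×F)₁ = ∂F₃/∂y − ∂F₂/∂z = -x + 8*z
(∇×F)₂ = ∂F₁/∂z − ∂F₃/∂x = 15*x^2*z
(∇×F)₃ = ∂F₂/∂x − ∂F₁/∂y = z
∇×F = (-x + 8*z, 15*x^2*z, z)
At (1, -2, 3): (23, 45, 3).

(23, 45, 3)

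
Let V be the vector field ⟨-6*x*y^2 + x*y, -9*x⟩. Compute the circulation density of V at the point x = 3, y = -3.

-120

∂V₂/∂x = -9
∂V₁/∂y = -12*x*y + x
Scalar curl = 12*x*y - x - 9
At (3, -3): -120.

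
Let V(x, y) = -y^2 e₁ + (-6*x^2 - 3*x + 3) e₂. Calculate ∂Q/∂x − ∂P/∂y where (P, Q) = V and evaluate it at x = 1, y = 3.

-9

∂V₂/∂x = -12*x - 3
∂V₁/∂y = -2*y
Scalar curl = -12*x + 2*y - 3
At (1, 3): -9.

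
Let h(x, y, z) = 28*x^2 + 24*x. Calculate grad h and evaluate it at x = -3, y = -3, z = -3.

∂h/∂x = 56*x + 24
∂h/∂y = 0
∂h/∂z = 0
∇h = (56*x + 24, 0, 0)
At (-3, -3, -3): (-144, 0, 0).

(-144, 0, 0)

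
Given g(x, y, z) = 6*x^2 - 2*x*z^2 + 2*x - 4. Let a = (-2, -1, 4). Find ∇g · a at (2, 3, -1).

∂g/∂x = 12*x - 2*z^2 + 2
∂g/∂y = 0
∂g/∂z = -4*x*z
∇g at (2, 3, -1) = (24, 0, 8)
∇g · a = (24)(-2) + (0)(-1) + (8)(4) = -16

-16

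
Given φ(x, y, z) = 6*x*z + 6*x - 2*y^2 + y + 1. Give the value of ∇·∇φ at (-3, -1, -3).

-4

∂²φ/∂x² = 0
∂²φ/∂y² = -4
∂²φ/∂z² = 0
∇²φ = -4
At (-3, -1, -3): -4.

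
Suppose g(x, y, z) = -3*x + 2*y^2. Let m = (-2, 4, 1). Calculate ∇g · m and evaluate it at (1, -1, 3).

∂g/∂x = -3
∂g/∂y = 4*y
∂g/∂z = 0
∇g at (1, -1, 3) = (-3, -4, 0)
∇g · m = (-3)(-2) + (-4)(4) + (0)(1) = -10

-10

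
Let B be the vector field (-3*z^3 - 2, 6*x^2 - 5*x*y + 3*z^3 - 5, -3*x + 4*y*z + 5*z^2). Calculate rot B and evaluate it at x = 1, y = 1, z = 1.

(∇×B)₁ = ∂B₃/∂y − ∂B₂/∂z = -9*z^2 + 4*z
(∇×B)₂ = ∂B₁/∂z − ∂B₃/∂x = -9*z^2 + 3
(∇×B)₃ = ∂B₂/∂x − ∂B₁/∂y = 12*x - 5*y
∇×B = (-9*z^2 + 4*z, -9*z^2 + 3, 12*x - 5*y)
At (1, 1, 1): (-5, -6, 7).

(-5, -6, 7)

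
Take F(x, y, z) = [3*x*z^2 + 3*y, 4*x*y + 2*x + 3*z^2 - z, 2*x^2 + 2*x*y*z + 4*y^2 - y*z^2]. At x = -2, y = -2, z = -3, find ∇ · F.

∂F₁/∂x = 3*z^2
∂F₂/∂y = 4*x
∂F₃/∂z = 2*x*y - 2*y*z
∇·F = 2*x*y + 4*x - 2*y*z + 3*z^2
At (-2, -2, -3): 15.

15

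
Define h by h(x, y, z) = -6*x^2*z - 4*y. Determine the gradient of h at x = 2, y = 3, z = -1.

(24, -4, -24)

∂h/∂x = -12*x*z
∂h/∂y = -4
∂h/∂z = -6*x^2
∇h = (-12*x*z, -4, -6*x^2)
At (2, 3, -1): (24, -4, -24).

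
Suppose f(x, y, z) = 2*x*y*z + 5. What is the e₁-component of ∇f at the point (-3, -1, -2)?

(∇f)_1 = ∂f/∂x = 2*y*z
At (-3, -1, -2): 4.

4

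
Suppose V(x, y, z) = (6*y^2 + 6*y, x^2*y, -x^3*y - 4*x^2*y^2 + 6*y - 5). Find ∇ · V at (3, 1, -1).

9

∂V₁/∂x = 0
∂V₂/∂y = x^2
∂V₃/∂z = 0
∇·V = x^2
At (3, 1, -1): 9.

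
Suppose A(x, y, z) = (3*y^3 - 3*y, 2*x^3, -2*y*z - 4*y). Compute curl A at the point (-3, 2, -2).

(0, 0, 21)

(∇×A)₁ = ∂A₃/∂y − ∂A₂/∂z = -2*z - 4
(∇×A)₂ = ∂A₁/∂z − ∂A₃/∂x = 0
(∇×A)₃ = ∂A₂/∂x − ∂A₁/∂y = 6*x^2 - 9*y^2 + 3
∇×A = (-2*z - 4, 0, 6*x^2 - 9*y^2 + 3)
At (-3, 2, -2): (0, 0, 21).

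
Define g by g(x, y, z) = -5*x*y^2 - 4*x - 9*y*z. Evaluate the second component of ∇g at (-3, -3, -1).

-81

(∇g)_2 = ∂g/∂y = -10*x*y - 9*z
At (-3, -3, -1): -81.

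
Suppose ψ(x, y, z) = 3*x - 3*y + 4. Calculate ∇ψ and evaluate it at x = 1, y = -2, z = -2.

∂ψ/∂x = 3
∂ψ/∂y = -3
∂ψ/∂z = 0
∇ψ = (3, -3, 0)
At (1, -2, -2): (3, -3, 0).

(3, -3, 0)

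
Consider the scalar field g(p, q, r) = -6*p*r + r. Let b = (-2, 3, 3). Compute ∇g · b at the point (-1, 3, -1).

9

∂g/∂p = -6*r
∂g/∂q = 0
∂g/∂r = -6*p + 1
∇g at (-1, 3, -1) = (6, 0, 7)
∇g · b = (6)(-2) + (0)(3) + (7)(3) = 9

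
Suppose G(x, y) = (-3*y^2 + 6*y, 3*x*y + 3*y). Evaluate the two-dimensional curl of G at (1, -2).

-24

∂G₂/∂x = 3*y
∂G₁/∂y = -6*y + 6
Scalar curl = 9*y - 6
At (1, -2): -24.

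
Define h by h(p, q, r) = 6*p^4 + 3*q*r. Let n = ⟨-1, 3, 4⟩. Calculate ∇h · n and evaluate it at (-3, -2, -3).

∂h/∂p = 24*p^3
∂h/∂q = 3*r
∂h/∂r = 3*q
∇h at (-3, -2, -3) = (-648, -9, -6)
∇h · n = (-648)(-1) + (-9)(3) + (-6)(4) = 597

597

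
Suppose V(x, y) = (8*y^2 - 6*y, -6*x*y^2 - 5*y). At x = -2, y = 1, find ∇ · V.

∂V₁/∂x = 0
∂V₂/∂y = -12*x*y - 5
∇·V = -12*x*y - 5
At (-2, 1): 19.

19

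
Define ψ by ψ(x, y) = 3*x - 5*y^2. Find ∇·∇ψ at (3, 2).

∂²ψ/∂x² = 0
∂²ψ/∂y² = -10
∇²ψ = -10
At (3, 2): -10.

-10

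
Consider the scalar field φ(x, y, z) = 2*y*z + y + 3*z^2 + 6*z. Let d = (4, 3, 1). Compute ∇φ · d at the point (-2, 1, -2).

-13

∂φ/∂x = 0
∂φ/∂y = 2*z + 1
∂φ/∂z = 2*y + 6*z + 6
∇φ at (-2, 1, -2) = (0, -3, -4)
∇φ · d = (0)(4) + (-3)(3) + (-4)(1) = -13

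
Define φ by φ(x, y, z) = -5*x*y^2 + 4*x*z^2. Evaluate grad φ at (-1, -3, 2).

(-29, -30, -16)

∂φ/∂x = -5*y^2 + 4*z^2
∂φ/∂y = -10*x*y
∂φ/∂z = 8*x*z
∇φ = (-5*y^2 + 4*z^2, -10*x*y, 8*x*z)
At (-1, -3, 2): (-29, -30, -16).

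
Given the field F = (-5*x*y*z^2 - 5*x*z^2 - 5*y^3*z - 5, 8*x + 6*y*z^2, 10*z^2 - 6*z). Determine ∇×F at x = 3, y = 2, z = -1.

(24, 50, -37)

(∇×F)₁ = ∂F₃/∂y − ∂F₂/∂z = -12*y*z
(∇×F)₂ = ∂F₁/∂z − ∂F₃/∂x = -10*x*y*z - 10*x*z - 5*y^3
(∇×F)₃ = ∂F₂/∂x − ∂F₁/∂y = 5*x*z^2 + 15*y^2*z + 8
∇×F = (-12*y*z, -10*x*y*z - 10*x*z - 5*y^3, 5*x*z^2 + 15*y^2*z + 8)
At (3, 2, -1): (24, 50, -37).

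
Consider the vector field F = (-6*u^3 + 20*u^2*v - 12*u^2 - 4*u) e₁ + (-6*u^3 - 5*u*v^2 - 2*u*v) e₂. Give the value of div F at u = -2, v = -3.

156

∂F₁/∂u = -18*u^2 + 40*u*v - 24*u - 4
∂F₂/∂v = -10*u*v - 2*u
∇·F = -18*u^2 + 30*u*v - 26*u - 4
At (-2, -3): 156.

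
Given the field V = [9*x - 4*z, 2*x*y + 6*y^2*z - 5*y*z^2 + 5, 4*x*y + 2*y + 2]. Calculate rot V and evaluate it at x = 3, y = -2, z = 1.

(∇×V)₁ = ∂V₃/∂y − ∂V₂/∂z = 4*x - 6*y^2 + 10*y*z + 2
(∇×V)₂ = ∂V₁/∂z − ∂V₃/∂x = -4*y - 4
(∇×V)₃ = ∂V₂/∂x − ∂V₁/∂y = 2*y
∇×V = (4*x - 6*y^2 + 10*y*z + 2, -4*y - 4, 2*y)
At (3, -2, 1): (-30, 4, -4).

(-30, 4, -4)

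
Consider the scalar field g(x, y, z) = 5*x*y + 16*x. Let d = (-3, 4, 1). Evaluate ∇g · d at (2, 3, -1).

∂g/∂x = 5*y + 16
∂g/∂y = 5*x
∂g/∂z = 0
∇g at (2, 3, -1) = (31, 10, 0)
∇g · d = (31)(-3) + (10)(4) + (0)(1) = -53

-53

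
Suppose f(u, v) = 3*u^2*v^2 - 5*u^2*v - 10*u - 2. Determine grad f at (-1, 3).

(-34, 13)

∂f/∂u = 6*u*v^2 - 10*u*v - 10
∂f/∂v = 6*u^2*v - 5*u^2
∇f = (6*u*v^2 - 10*u*v - 10, 6*u^2*v - 5*u^2)
At (-1, 3): (-34, 13).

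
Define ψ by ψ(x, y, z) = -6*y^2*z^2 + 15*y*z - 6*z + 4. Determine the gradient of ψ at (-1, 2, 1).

∂ψ/∂x = 0
∂ψ/∂y = -12*y*z^2 + 15*z
∂ψ/∂z = -12*y^2*z + 15*y - 6
∇ψ = (0, -12*y*z^2 + 15*z, -12*y^2*z + 15*y - 6)
At (-1, 2, 1): (0, -9, -24).

(0, -9, -24)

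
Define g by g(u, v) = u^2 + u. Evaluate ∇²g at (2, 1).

∂²g/∂u² = 2
∂²g/∂v² = 0
∇²g = 2
At (2, 1): 2.

2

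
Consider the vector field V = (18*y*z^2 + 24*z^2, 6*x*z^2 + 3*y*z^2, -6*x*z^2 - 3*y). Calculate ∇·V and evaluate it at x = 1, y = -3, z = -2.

∂V₁/∂x = 0
∂V₂/∂y = 3*z^2
∂V₃/∂z = -12*x*z
∇·V = -12*x*z + 3*z^2
At (1, -3, -2): 36.

36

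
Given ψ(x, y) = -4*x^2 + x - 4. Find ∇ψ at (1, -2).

∂ψ/∂x = -8*x + 1
∂ψ/∂y = 0
∇ψ = (-8*x + 1, 0)
At (1, -2): (-7, 0).

(-7, 0)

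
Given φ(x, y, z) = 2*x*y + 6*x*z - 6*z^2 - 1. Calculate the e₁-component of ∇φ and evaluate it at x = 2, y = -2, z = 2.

(∇φ)_1 = ∂φ/∂x = 2*y + 6*z
At (2, -2, 2): 8.

8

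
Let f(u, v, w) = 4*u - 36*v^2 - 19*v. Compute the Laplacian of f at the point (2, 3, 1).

-72

∂²f/∂u² = 0
∂²f/∂v² = -72
∂²f/∂w² = 0
∇²f = -72
At (2, 3, 1): -72.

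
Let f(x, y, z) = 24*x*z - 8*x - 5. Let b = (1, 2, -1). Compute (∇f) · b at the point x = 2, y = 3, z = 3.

16

∂f/∂x = 24*z - 8
∂f/∂y = 0
∂f/∂z = 24*x
∇f at (2, 3, 3) = (64, 0, 48)
∇f · b = (64)(1) + (0)(2) + (48)(-1) = 16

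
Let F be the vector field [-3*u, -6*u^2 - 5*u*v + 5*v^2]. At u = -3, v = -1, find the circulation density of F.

∂F₂/∂u = -12*u - 5*v
∂F₁/∂v = 0
Scalar curl = -12*u - 5*v
At (-3, -1): 41.

41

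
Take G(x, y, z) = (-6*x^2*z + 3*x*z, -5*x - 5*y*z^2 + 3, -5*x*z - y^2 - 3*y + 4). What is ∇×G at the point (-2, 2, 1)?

(13, -25, -5)

(∇×G)₁ = ∂G₃/∂y − ∂G₂/∂z = 10*y*z - 2*y - 3
(∇×G)₂ = ∂G₁/∂z − ∂G₃/∂x = -6*x^2 + 3*x + 5*z
(∇×G)₃ = ∂G₂/∂x − ∂G₁/∂y = -5
∇×G = (10*y*z - 2*y - 3, -6*x^2 + 3*x + 5*z, -5)
At (-2, 2, 1): (13, -25, -5).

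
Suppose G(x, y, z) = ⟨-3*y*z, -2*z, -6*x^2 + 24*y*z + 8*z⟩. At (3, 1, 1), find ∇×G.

(26, 33, 3)

(∇×G)₁ = ∂G₃/∂y − ∂G₂/∂z = 24*z + 2
(∇×G)₂ = ∂G₁/∂z − ∂G₃/∂x = 12*x - 3*y
(∇×G)₃ = ∂G₂/∂x − ∂G₁/∂y = 3*z
∇×G = (24*z + 2, 12*x - 3*y, 3*z)
At (3, 1, 1): (26, 33, 3).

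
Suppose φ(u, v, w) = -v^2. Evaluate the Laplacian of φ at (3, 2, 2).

-2

∂²φ/∂u² = 0
∂²φ/∂v² = -2
∂²φ/∂w² = 0
∇²φ = -2
At (3, 2, 2): -2.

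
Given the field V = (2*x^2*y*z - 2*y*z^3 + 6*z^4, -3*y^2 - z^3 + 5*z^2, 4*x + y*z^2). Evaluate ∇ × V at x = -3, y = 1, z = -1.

(14, -16, 16)

(∇×V)₁ = ∂V₃/∂y − ∂V₂/∂z = 4*z^2 - 10*z
(∇×V)₂ = ∂V₁/∂z − ∂V₃/∂x = 2*x^2*y - 6*y*z^2 + 24*z^3 - 4
(∇×V)₃ = ∂V₂/∂x − ∂V₁/∂y = -2*x^2*z + 2*z^3
∇×V = (4*z^2 - 10*z, 2*x^2*y - 6*y*z^2 + 24*z^3 - 4, -2*x^2*z + 2*z^3)
At (-3, 1, -1): (14, -16, 16).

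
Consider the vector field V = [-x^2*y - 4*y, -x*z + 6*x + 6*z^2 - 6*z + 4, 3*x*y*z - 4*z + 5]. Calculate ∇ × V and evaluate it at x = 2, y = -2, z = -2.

(∇×V)₁ = ∂V₃/∂y − ∂V₂/∂z = 3*x*z + x - 12*z + 6
(∇×V)₂ = ∂V₁/∂z − ∂V₃/∂x = -3*y*z
(∇×V)₃ = ∂V₂/∂x − ∂V₁/∂y = x^2 - z + 10
∇×V = (3*x*z + x - 12*z + 6, -3*y*z, x^2 - z + 10)
At (2, -2, -2): (20, -12, 16).

(20, -12, 16)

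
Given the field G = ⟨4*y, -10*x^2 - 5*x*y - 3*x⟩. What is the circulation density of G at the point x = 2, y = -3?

∂G₂/∂x = -20*x - 5*y - 3
∂G₁/∂y = 4
Scalar curl = -20*x - 5*y - 7
At (2, -3): -32.

-32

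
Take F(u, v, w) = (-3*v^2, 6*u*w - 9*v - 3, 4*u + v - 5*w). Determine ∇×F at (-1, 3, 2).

(∇×F)₁ = ∂F₃/∂v − ∂F₂/∂w = -6*u + 1
(∇×F)₂ = ∂F₁/∂w − ∂F₃/∂u = -4
(∇×F)₃ = ∂F₂/∂u − ∂F₁/∂v = 6*v + 6*w
∇×F = (-6*u + 1, -4, 6*v + 6*w)
At (-1, 3, 2): (7, -4, 30).

(7, -4, 30)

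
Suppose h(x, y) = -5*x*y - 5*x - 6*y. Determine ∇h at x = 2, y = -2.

(5, -16)

∂h/∂x = -5*y - 5
∂h/∂y = -5*x - 6
∇h = (-5*y - 5, -5*x - 6)
At (2, -2): (5, -16).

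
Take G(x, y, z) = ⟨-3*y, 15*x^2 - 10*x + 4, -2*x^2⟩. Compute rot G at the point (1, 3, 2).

(∇×G)₁ = ∂G₃/∂y − ∂G₂/∂z = 0
(∇×G)₂ = ∂G₁/∂z − ∂G₃/∂x = 4*x
(∇×G)₃ = ∂G₂/∂x − ∂G₁/∂y = 30*x - 7
∇×G = (0, 4*x, 30*x - 7)
At (1, 3, 2): (0, 4, 23).

(0, 4, 23)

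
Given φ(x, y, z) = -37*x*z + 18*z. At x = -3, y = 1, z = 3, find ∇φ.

(-111, 0, 129)

∂φ/∂x = -37*z
∂φ/∂y = 0
∂φ/∂z = -37*x + 18
∇φ = (-37*z, 0, -37*x + 18)
At (-3, 1, 3): (-111, 0, 129).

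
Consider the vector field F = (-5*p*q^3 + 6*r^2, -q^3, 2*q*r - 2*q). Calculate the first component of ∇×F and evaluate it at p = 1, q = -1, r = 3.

(∇×F)_1 = ∂F₃/∂q − ∂F₂/∂r
= 2*r - 2 − (0)
= 2*r - 2
At (1, -1, 3): 4.

4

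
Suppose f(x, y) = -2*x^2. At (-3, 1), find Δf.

∂²f/∂x² = -4
∂²f/∂y² = 0
∇²f = -4
At (-3, 1): -4.

-4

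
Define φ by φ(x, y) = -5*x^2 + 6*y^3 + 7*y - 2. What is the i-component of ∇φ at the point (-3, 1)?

30

(∇φ)_1 = ∂φ/∂x = -10*x
At (-3, 1): 30.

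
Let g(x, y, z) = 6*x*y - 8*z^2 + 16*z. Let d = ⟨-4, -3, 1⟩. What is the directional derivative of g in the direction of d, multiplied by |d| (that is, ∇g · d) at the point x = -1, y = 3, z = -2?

-6

∂g/∂x = 6*y
∂g/∂y = 6*x
∂g/∂z = -16*z + 16
∇g at (-1, 3, -2) = (18, -6, 48)
∇g · d = (18)(-4) + (-6)(-3) + (48)(1) = -6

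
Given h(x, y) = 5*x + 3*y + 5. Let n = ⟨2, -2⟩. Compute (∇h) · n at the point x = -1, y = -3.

∂h/∂x = 5
∂h/∂y = 3
∇h at (-1, -3) = (5, 3)
∇h · n = (5)(2) + (3)(-2) = 4

4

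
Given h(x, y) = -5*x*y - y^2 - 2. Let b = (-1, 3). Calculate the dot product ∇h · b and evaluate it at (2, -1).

∂h/∂x = -5*y
∂h/∂y = -5*x - 2*y
∇h at (2, -1) = (5, -8)
∇h · b = (5)(-1) + (-8)(3) = -29

-29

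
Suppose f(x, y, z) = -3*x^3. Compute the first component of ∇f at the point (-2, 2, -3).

-36

(∇f)_1 = ∂f/∂x = -9*x^2
At (-2, 2, -3): -36.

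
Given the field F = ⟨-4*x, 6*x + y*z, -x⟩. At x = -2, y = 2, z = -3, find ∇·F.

∂F₁/∂x = -4
∂F₂/∂y = z
∂F₃/∂z = 0
∇·F = z - 4
At (-2, 2, -3): -7.

-7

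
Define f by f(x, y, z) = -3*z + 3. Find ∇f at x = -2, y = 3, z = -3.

∂f/∂x = 0
∂f/∂y = 0
∂f/∂z = -3
∇f = (0, 0, -3)
At (-2, 3, -3): (0, 0, -3).

(0, 0, -3)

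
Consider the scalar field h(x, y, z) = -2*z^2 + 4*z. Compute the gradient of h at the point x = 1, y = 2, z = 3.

(0, 0, -8)

∂h/∂x = 0
∂h/∂y = 0
∂h/∂z = -4*z + 4
∇h = (0, 0, -4*z + 4)
At (1, 2, 3): (0, 0, -8).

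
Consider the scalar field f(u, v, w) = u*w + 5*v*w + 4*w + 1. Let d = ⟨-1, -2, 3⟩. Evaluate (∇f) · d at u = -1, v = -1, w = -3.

∂f/∂u = w
∂f/∂v = 5*w
∂f/∂w = u + 5*v + 4
∇f at (-1, -1, -3) = (-3, -15, -2)
∇f · d = (-3)(-1) + (-15)(-2) + (-2)(3) = 27

27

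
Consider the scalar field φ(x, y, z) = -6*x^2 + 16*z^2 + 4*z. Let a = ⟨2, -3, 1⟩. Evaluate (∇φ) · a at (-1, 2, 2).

92

∂φ/∂x = -12*x
∂φ/∂y = 0
∂φ/∂z = 32*z + 4
∇φ at (-1, 2, 2) = (12, 0, 68)
∇φ · a = (12)(2) + (0)(-3) + (68)(1) = 92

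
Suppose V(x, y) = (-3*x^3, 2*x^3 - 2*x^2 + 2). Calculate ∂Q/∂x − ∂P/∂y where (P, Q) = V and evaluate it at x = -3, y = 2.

66

∂V₂/∂x = 6*x^2 - 4*x
∂V₁/∂y = 0
Scalar curl = 6*x^2 - 4*x
At (-3, 2): 66.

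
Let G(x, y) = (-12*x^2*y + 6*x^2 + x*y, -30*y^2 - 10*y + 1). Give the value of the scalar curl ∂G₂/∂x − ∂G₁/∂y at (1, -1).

∂G₂/∂x = 0
∂G₁/∂y = -12*x^2 + x
Scalar curl = 12*x^2 - x
At (1, -1): 11.

11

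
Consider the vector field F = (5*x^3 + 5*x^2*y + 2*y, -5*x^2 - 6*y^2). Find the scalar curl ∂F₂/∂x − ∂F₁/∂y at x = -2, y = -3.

-2

∂F₂/∂x = -10*x
∂F₁/∂y = 5*x^2 + 2
Scalar curl = -5*x^2 - 10*x - 2
At (-2, -3): -2.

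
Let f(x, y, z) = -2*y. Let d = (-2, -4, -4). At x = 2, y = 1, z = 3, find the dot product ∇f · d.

∂f/∂x = 0
∂f/∂y = -2
∂f/∂z = 0
∇f at (2, 1, 3) = (0, -2, 0)
∇f · d = (0)(-2) + (-2)(-4) + (0)(-4) = 8

8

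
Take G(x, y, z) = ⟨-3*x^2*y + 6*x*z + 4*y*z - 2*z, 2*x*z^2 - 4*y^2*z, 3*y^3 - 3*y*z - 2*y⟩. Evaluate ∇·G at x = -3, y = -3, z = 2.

15

∂G₁/∂x = -6*x*y + 6*z
∂G₂/∂y = -8*y*z
∂G₃/∂z = -3*y
∇·G = -6*x*y - 8*y*z - 3*y + 6*z
At (-3, -3, 2): 15.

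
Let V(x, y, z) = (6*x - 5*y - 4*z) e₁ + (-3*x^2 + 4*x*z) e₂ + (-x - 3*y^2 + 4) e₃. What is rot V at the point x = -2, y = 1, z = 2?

(∇×V)₁ = ∂V₃/∂y − ∂V₂/∂z = -4*x - 6*y
(∇×V)₂ = ∂V₁/∂z − ∂V₃/∂x = -3
(∇×V)₃ = ∂V₂/∂x − ∂V₁/∂y = -6*x + 4*z + 5
∇×V = (-4*x - 6*y, -3, -6*x + 4*z + 5)
At (-2, 1, 2): (2, -3, 25).

(2, -3, 25)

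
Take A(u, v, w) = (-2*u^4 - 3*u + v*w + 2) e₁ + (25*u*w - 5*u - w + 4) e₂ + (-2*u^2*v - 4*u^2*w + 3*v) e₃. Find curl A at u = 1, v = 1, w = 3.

(∇×A)₁ = ∂A₃/∂v − ∂A₂/∂w = -2*u^2 - 25*u + 4
(∇×A)₂ = ∂A₁/∂w − ∂A₃/∂u = 4*u*v + 8*u*w + v
(∇×A)₃ = ∂A₂/∂u − ∂A₁/∂v = 24*w - 5
∇×A = (-2*u^2 - 25*u + 4, 4*u*v + 8*u*w + v, 24*w - 5)
At (1, 1, 3): (-23, 29, 67).

(-23, 29, 67)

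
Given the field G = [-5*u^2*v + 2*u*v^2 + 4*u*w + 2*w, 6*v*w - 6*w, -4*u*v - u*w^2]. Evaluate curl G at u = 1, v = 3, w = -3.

(∇×G)₁ = ∂G₃/∂v − ∂G₂/∂w = -4*u - 6*v + 6
(∇×G)₂ = ∂G₁/∂w − ∂G₃/∂u = 4*u + 4*v + w^2 + 2
(∇×G)₃ = ∂G₂/∂u − ∂G₁/∂v = 5*u^2 - 4*u*v
∇×G = (-4*u - 6*v + 6, 4*u + 4*v + w^2 + 2, 5*u^2 - 4*u*v)
At (1, 3, -3): (-16, 27, -7).

(-16, 27, -7)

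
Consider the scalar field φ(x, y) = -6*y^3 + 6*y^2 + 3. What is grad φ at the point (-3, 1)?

∂φ/∂x = 0
∂φ/∂y = -18*y^2 + 12*y
∇φ = (0, -18*y^2 + 12*y)
At (-3, 1): (0, -6).

(0, -6)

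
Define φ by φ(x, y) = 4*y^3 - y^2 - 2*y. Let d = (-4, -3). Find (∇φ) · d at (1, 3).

-300

∂φ/∂x = 0
∂φ/∂y = 12*y^2 - 2*y - 2
∇φ at (1, 3) = (0, 100)
∇φ · d = (0)(-4) + (100)(-3) = -300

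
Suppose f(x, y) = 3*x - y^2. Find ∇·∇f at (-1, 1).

-2

∂²f/∂x² = 0
∂²f/∂y² = -2
∇²f = -2
At (-1, 1): -2.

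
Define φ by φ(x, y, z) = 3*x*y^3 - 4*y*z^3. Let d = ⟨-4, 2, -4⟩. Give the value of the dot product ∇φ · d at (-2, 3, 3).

∂φ/∂x = 3*y^3
∂φ/∂y = 9*x*y^2 - 4*z^3
∂φ/∂z = -12*y*z^2
∇φ at (-2, 3, 3) = (81, -270, -324)
∇φ · d = (81)(-4) + (-270)(2) + (-324)(-4) = 432

432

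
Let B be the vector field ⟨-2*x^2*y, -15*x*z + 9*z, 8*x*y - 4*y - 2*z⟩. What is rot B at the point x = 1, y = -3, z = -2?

(∇×B)₁ = ∂B₃/∂y − ∂B₂/∂z = 23*x - 13
(∇×B)₂ = ∂B₁/∂z − ∂B₃/∂x = -8*y
(∇×B)₃ = ∂B₂/∂x − ∂B₁/∂y = 2*x^2 - 15*z
∇×B = (23*x - 13, -8*y, 2*x^2 - 15*z)
At (1, -3, -2): (10, 24, 32).

(10, 24, 32)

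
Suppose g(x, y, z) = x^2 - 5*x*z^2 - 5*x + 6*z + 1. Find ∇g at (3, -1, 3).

∂g/∂x = 2*x - 5*z^2 - 5
∂g/∂y = 0
∂g/∂z = -10*x*z + 6
∇g = (2*x - 5*z^2 - 5, 0, -10*x*z + 6)
At (3, -1, 3): (-44, 0, -84).

(-44, 0, -84)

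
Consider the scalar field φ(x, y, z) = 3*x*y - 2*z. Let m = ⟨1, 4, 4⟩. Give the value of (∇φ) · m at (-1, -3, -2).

-29

∂φ/∂x = 3*y
∂φ/∂y = 3*x
∂φ/∂z = -2
∇φ at (-1, -3, -2) = (-9, -3, -2)
∇φ · m = (-9)(1) + (-3)(4) + (-2)(4) = -29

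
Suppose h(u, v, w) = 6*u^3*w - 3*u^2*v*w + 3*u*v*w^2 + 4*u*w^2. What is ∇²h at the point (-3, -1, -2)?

∂²h/∂u² = 6*w*(6*u - v)
∂²h/∂v² = 0
∂²h/∂w² = 2*u*(3*v + 4)
∇²h = 6*u*v + 36*u*w + 8*u - 6*v*w
At (-3, -1, -2): 198.

198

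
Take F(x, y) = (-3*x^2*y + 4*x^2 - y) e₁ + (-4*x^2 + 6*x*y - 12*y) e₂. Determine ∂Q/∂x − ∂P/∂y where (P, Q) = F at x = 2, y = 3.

15

∂F₂/∂x = -8*x + 6*y
∂F₁/∂y = -3*x^2 - 1
Scalar curl = 3*x^2 - 8*x + 6*y + 1
At (2, 3): 15.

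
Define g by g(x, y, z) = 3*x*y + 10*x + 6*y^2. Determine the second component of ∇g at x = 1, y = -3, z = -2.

-33

(∇g)_2 = ∂g/∂y = 3*x + 12*y
At (1, -3, -2): -33.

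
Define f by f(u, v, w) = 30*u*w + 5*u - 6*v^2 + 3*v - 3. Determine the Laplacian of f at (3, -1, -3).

∂²f/∂u² = 0
∂²f/∂v² = -12
∂²f/∂w² = 0
∇²f = -12
At (3, -1, -3): -12.

-12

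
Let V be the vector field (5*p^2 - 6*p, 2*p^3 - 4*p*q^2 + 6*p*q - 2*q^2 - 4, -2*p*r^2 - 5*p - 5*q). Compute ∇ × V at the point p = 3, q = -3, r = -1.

(∇×V)₁ = ∂V₃/∂q − ∂V₂/∂r = -5
(∇×V)₂ = ∂V₁/∂r − ∂V₃/∂p = 2*r^2 + 5
(∇×V)₃ = ∂V₂/∂p − ∂V₁/∂q = 6*p^2 - 4*q^2 + 6*q
∇×V = (-5, 2*r^2 + 5, 6*p^2 - 4*q^2 + 6*q)
At (3, -3, -1): (-5, 7, 0).

(-5, 7, 0)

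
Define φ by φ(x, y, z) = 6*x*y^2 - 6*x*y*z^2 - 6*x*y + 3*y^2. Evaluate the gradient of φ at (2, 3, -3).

∂φ/∂x = 6*y^2 - 6*y*z^2 - 6*y
∂φ/∂y = 12*x*y - 6*x*z^2 - 6*x + 6*y
∂φ/∂z = -12*x*y*z
∇φ = (6*y^2 - 6*y*z^2 - 6*y, 12*x*y - 6*x*z^2 - 6*x + 6*y, -12*x*y*z)
At (2, 3, -3): (-126, -30, 216).

(-126, -30, 216)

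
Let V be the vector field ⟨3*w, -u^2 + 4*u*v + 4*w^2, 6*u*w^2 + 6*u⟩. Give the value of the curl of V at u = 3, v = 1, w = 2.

(∇×V)₁ = ∂V₃/∂v − ∂V₂/∂w = -8*w
(∇×V)₂ = ∂V₁/∂w − ∂V₃/∂u = -6*w^2 - 3
(∇×V)₃ = ∂V₂/∂u − ∂V₁/∂v = -2*u + 4*v
∇×V = (-8*w, -6*w^2 - 3, -2*u + 4*v)
At (3, 1, 2): (-16, -27, -2).

(-16, -27, -2)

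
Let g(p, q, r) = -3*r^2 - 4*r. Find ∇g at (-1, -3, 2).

(0, 0, -16)

∂g/∂p = 0
∂g/∂q = 0
∂g/∂r = -6*r - 4
∇g = (0, 0, -6*r - 4)
At (-1, -3, 2): (0, 0, -16).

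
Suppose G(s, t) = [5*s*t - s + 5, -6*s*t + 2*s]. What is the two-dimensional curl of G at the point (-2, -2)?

∂G₂/∂s = -6*t + 2
∂G₁/∂t = 5*s
Scalar curl = -5*s - 6*t + 2
At (-2, -2): 24.

24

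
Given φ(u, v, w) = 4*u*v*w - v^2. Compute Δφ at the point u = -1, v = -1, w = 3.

-2

∂²φ/∂u² = 0
∂²φ/∂v² = -2
∂²φ/∂w² = 0
∇²φ = -2
At (-1, -1, 3): -2.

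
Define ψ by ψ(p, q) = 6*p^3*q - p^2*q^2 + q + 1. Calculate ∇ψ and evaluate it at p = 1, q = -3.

(-72, 13)

∂ψ/∂p = 18*p^2*q - 2*p*q^2
∂ψ/∂q = 6*p^3 - 2*p^2*q + 1
∇ψ = (18*p^2*q - 2*p*q^2, 6*p^3 - 2*p^2*q + 1)
At (1, -3): (-72, 13).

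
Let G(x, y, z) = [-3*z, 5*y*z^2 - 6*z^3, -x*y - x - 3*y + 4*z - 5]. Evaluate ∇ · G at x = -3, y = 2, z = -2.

24

∂G₁/∂x = 0
∂G₂/∂y = 5*z^2
∂G₃/∂z = 4
∇·G = 5*z^2 + 4
At (-3, 2, -2): 24.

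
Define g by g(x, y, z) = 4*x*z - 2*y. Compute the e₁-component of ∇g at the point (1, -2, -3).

(∇g)_1 = ∂g/∂x = 4*z
At (1, -2, -3): -12.

-12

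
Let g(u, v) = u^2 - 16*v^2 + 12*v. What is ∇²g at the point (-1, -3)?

-30

∂²g/∂u² = 2
∂²g/∂v² = -32
∇²g = -30
At (-1, -3): -30.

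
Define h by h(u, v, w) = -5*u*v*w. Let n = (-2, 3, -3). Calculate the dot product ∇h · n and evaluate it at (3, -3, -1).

-60

∂h/∂u = -5*v*w
∂h/∂v = -5*u*w
∂h/∂w = -5*u*v
∇h at (3, -3, -1) = (-15, 15, 45)
∇h · n = (-15)(-2) + (15)(3) + (45)(-3) = -60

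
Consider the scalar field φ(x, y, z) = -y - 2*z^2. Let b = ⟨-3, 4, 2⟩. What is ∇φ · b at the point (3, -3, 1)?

-12

∂φ/∂x = 0
∂φ/∂y = -1
∂φ/∂z = -4*z
∇φ at (3, -3, 1) = (0, -1, -4)
∇φ · b = (0)(-3) + (-1)(4) + (-4)(2) = -12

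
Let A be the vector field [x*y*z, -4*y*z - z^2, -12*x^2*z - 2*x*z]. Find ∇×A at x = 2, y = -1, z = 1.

(∇×A)₁ = ∂A₃/∂y − ∂A₂/∂z = 4*y + 2*z
(∇×A)₂ = ∂A₁/∂z − ∂A₃/∂x = x*y + 24*x*z + 2*z
(∇×A)₃ = ∂A₂/∂x − ∂A₁/∂y = -x*z
∇×A = (4*y + 2*z, x*y + 24*x*z + 2*z, -x*z)
At (2, -1, 1): (-2, 48, -2).

(-2, 48, -2)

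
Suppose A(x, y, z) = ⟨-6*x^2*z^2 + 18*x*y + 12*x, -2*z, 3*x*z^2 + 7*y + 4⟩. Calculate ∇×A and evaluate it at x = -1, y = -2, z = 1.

(∇×A)₁ = ∂A₃/∂y − ∂A₂/∂z = 9
(∇×A)₂ = ∂A₁/∂z − ∂A₃/∂x = -12*x^2*z - 3*z^2
(∇×A)₃ = ∂A₂/∂x − ∂A₁/∂y = -18*x
∇×A = (9, -12*x^2*z - 3*z^2, -18*x)
At (-1, -2, 1): (9, -15, 18).

(9, -15, 18)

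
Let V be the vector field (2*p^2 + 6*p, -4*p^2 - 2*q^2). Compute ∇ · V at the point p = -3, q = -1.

-2

∂V₁/∂p = 4*p + 6
∂V₂/∂q = -4*q
∇·V = 4*p - 4*q + 6
At (-3, -1): -2.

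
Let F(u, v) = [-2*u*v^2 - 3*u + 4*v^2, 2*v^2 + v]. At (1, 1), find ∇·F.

∂F₁/∂u = -2*v^2 - 3
∂F₂/∂v = 4*v + 1
∇·F = -2*v^2 + 4*v - 2
At (1, 1): 0.

0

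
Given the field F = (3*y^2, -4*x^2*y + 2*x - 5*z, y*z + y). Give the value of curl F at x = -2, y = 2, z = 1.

(7, 0, 22)

(∇×F)₁ = ∂F₃/∂y − ∂F₂/∂z = z + 6
(∇×F)₂ = ∂F₁/∂z − ∂F₃/∂x = 0
(∇×F)₃ = ∂F₂/∂x − ∂F₁/∂y = -8*x*y - 6*y + 2
∇×F = (z + 6, 0, -8*x*y - 6*y + 2)
At (-2, 2, 1): (7, 0, 22).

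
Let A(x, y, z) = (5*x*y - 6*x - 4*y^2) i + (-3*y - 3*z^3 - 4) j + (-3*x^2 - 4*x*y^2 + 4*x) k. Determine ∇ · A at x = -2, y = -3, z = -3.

∂A₁/∂x = 5*y - 6
∂A₂/∂y = -3
∂A₃/∂z = 0
∇·A = 5*y - 9
At (-2, -3, -3): -24.

-24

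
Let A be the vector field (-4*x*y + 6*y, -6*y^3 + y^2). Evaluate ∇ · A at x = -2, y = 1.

-20

∂A₁/∂x = -4*y
∂A₂/∂y = -18*y^2 + 2*y
∇·A = -18*y^2 - 2*y
At (-2, 1): -20.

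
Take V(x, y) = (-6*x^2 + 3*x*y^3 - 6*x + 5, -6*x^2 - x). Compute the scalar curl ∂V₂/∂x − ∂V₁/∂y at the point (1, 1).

-22

∂V₂/∂x = -12*x - 1
∂V₁/∂y = 9*x*y^2
Scalar curl = -9*x*y^2 - 12*x - 1
At (1, 1): -22.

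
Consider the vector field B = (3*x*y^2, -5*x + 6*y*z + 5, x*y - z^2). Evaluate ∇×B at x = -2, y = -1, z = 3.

(∇×B)₁ = ∂B₃/∂y − ∂B₂/∂z = x - 6*y
(∇×B)₂ = ∂B₁/∂z − ∂B₃/∂x = -y
(∇×B)₃ = ∂B₂/∂x − ∂B₁/∂y = -6*x*y - 5
∇×B = (x - 6*y, -y, -6*x*y - 5)
At (-2, -1, 3): (4, 1, -17).

(4, 1, -17)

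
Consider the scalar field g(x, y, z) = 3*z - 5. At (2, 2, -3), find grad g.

(0, 0, 3)

∂g/∂x = 0
∂g/∂y = 0
∂g/∂z = 3
∇g = (0, 0, 3)
At (2, 2, -3): (0, 0, 3).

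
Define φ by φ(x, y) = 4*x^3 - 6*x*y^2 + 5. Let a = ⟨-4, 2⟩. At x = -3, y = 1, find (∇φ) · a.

-336

∂φ/∂x = 12*x^2 - 6*y^2
∂φ/∂y = -12*x*y
∇φ at (-3, 1) = (102, 36)
∇φ · a = (102)(-4) + (36)(2) = -336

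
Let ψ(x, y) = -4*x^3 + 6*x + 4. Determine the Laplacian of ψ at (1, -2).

∂²ψ/∂x² = -24*x
∂²ψ/∂y² = 0
∇²ψ = -24*x
At (1, -2): -24.

-24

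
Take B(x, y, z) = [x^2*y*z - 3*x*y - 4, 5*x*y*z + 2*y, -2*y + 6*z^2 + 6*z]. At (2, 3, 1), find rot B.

(∇×B)₁ = ∂B₃/∂y − ∂B₂/∂z = -5*x*y - 2
(∇×B)₂ = ∂B₁/∂z − ∂B₃/∂x = x^2*y
(∇×B)₃ = ∂B₂/∂x − ∂B₁/∂y = -x^2*z + 3*x + 5*y*z
∇×B = (-5*x*y - 2, x^2*y, -x^2*z + 3*x + 5*y*z)
At (2, 3, 1): (-32, 12, 17).

(-32, 12, 17)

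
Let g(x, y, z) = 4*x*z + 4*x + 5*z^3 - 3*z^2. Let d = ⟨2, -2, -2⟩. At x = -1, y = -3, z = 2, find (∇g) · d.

-64

∂g/∂x = 4*z + 4
∂g/∂y = 0
∂g/∂z = 4*x + 15*z^2 - 6*z
∇g at (-1, -3, 2) = (12, 0, 44)
∇g · d = (12)(2) + (0)(-2) + (44)(-2) = -64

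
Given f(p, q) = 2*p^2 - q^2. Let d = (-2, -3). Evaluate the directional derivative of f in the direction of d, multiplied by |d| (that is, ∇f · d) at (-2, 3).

∂f/∂p = 4*p
∂f/∂q = -2*q
∇f at (-2, 3) = (-8, -6)
∇f · d = (-8)(-2) + (-6)(-3) = 34

34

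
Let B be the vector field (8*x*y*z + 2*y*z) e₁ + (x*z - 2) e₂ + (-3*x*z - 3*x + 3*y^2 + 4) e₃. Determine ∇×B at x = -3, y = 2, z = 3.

(15, -32, 69)

(∇×B)₁ = ∂B₃/∂y − ∂B₂/∂z = -x + 6*y
(∇×B)₂ = ∂B₁/∂z − ∂B₃/∂x = 8*x*y + 2*y + 3*z + 3
(∇×B)₃ = ∂B₂/∂x − ∂B₁/∂y = -8*x*z - z
∇×B = (-x + 6*y, 8*x*y + 2*y + 3*z + 3, -8*x*z - z)
At (-3, 2, 3): (15, -32, 69).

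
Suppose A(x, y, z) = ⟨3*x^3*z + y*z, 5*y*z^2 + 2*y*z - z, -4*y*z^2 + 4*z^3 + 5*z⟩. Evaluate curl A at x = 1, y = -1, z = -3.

(-63, 2, 3)

(∇×A)₁ = ∂A₃/∂y − ∂A₂/∂z = -10*y*z - 2*y - 4*z^2 + 1
(∇×A)₂ = ∂A₁/∂z − ∂A₃/∂x = 3*x^3 + y
(∇×A)₃ = ∂A₂/∂x − ∂A₁/∂y = -z
∇×A = (-10*y*z - 2*y - 4*z^2 + 1, 3*x^3 + y, -z)
At (1, -1, -3): (-63, 2, 3).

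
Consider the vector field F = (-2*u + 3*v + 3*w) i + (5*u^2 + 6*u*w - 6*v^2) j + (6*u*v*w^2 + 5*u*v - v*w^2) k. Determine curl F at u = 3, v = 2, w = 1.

(∇×F)₁ = ∂F₃/∂v − ∂F₂/∂w = 6*u*w^2 - u - w^2
(∇×F)₂ = ∂F₁/∂w − ∂F₃/∂u = -6*v*w^2 - 5*v + 3
(∇×F)₃ = ∂F₂/∂u − ∂F₁/∂v = 10*u + 6*w - 3
∇×F = (6*u*w^2 - u - w^2, -6*v*w^2 - 5*v + 3, 10*u + 6*w - 3)
At (3, 2, 1): (14, -19, 33).

(14, -19, 33)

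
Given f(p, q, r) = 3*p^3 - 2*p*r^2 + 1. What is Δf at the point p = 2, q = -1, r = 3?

∂²f/∂p² = 18*p
∂²f/∂q² = 0
∂²f/∂r² = -4*p
∇²f = 14*p
At (2, -1, 3): 28.

28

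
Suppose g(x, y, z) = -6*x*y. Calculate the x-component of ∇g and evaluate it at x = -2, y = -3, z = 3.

18

(∇g)_1 = ∂g/∂x = -6*y
At (-2, -3, 3): 18.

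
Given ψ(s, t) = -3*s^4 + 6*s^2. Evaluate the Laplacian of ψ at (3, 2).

-312

∂²ψ/∂s² = 12*(-3*s^2 + 1)
∂²ψ/∂t² = 0
∇²ψ = -36*s^2 + 12
At (3, 2): -312.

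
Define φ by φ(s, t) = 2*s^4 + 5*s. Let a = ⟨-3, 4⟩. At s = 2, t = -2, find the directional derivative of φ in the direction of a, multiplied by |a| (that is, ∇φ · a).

-207

∂φ/∂s = 8*s^3 + 5
∂φ/∂t = 0
∇φ at (2, -2) = (69, 0)
∇φ · a = (69)(-3) + (0)(4) = -207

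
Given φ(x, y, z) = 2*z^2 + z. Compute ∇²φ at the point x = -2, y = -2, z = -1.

4

∂²φ/∂x² = 0
∂²φ/∂y² = 0
∂²φ/∂z² = 4
∇²φ = 4
At (-2, -2, -1): 4.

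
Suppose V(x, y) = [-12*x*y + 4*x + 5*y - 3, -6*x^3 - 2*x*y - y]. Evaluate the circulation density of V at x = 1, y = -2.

-7

∂V₂/∂x = -18*x^2 - 2*y
∂V₁/∂y = -12*x + 5
Scalar curl = -18*x^2 + 12*x - 2*y - 5
At (1, -2): -7.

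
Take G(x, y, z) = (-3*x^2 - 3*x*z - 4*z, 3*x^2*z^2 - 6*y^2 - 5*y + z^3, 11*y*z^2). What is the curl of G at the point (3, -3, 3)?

(∇×G)₁ = ∂G₃/∂y − ∂G₂/∂z = -6*x^2*z + 8*z^2
(∇×G)₂ = ∂G₁/∂z − ∂G₃/∂x = -3*x - 4
(∇×G)₃ = ∂G₂/∂x − ∂G₁/∂y = 6*x*z^2
∇×G = (-6*x^2*z + 8*z^2, -3*x - 4, 6*x*z^2)
At (3, -3, 3): (-90, -13, 162).

(-90, -13, 162)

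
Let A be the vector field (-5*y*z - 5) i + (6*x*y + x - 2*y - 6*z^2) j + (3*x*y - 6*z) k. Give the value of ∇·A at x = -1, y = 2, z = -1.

∂A₁/∂x = 0
∂A₂/∂y = 6*x - 2
∂A₃/∂z = -6
∇·A = 6*x - 8
At (-1, 2, -1): -14.

-14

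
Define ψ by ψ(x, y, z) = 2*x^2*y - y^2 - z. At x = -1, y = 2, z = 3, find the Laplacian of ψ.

6

∂²ψ/∂x² = 4*y
∂²ψ/∂y² = -2
∂²ψ/∂z² = 0
∇²ψ = 4*y - 2
At (-1, 2, 3): 6.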